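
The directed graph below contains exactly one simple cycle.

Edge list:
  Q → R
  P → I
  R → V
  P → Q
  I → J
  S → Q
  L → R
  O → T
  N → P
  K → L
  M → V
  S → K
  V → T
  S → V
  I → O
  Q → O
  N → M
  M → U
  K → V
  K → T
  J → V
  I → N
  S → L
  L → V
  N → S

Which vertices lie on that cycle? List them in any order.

DFS with gray/black marking from I:
I gray
  J gray
    V gray
      T gray
      T black
    V black
  J black
  N gray
    S gray
      S→V: V black — skip
      L gray
        L→V: V black — skip
        R gray
          R→V: V black — skip
        R black
      L black
      K gray
        K→T: T black — skip
        K→V: V black — skip
        K→L: L black — skip
      K black
      Q gray
        Q→R: R black — skip
        O gray
          O→T: T black — skip
        O black
      Q black
    S black
    M gray
      M→V: V black — skip
      U gray
      U black
    M black
    P gray
      P→I: I is gray → back edge
Back edge closes the cycle I → N → P → I; its vertices are {I, N, P}.

I, N, P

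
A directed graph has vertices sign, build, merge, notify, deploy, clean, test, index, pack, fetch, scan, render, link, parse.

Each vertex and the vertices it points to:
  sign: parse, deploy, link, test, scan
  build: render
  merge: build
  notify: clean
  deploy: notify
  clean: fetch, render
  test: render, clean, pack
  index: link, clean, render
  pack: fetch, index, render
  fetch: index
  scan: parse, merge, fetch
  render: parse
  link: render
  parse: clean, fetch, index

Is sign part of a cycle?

sign lies on a cycle iff there is a path from sign back to itself.
Exploring from sign, it never reaches itself; equivalently, its strongly connected component is a singleton.

No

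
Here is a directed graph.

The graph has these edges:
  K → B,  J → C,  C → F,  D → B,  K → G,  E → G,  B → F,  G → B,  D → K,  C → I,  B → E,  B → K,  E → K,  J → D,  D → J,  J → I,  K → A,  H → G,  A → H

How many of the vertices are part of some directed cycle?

8

A vertex is on a directed cycle iff it belongs to a strongly connected component of size ≥ 2 (or has a self-loop).
The vertices on cycles are {A, B, D, E, G, H, J, K} — 8 in total.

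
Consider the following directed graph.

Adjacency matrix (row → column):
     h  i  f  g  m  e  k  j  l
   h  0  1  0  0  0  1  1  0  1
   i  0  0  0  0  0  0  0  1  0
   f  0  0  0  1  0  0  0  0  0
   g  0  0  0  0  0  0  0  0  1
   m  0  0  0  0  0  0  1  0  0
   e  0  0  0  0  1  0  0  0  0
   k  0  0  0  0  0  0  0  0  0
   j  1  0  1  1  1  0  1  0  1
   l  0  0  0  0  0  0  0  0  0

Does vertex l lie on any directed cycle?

No

l lies on a cycle iff there is a path from l back to itself.
Exploring from l, it never reaches itself; equivalently, its strongly connected component is a singleton.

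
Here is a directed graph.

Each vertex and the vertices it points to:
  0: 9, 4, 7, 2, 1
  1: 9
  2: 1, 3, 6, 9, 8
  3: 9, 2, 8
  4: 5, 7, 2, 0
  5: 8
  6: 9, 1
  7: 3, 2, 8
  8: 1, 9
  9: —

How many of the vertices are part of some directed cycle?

A vertex is on a directed cycle iff it belongs to a strongly connected component of size ≥ 2 (or has a self-loop).
The vertices on cycles are {0, 2, 3, 4} — 4 in total.

4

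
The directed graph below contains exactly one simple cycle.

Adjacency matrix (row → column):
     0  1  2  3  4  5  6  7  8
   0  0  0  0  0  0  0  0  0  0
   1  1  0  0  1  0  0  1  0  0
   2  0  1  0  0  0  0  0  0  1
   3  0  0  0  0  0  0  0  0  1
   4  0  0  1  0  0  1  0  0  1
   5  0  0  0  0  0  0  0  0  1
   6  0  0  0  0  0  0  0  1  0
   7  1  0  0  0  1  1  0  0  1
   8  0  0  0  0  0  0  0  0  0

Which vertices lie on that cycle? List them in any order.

1, 2, 4, 6, 7

DFS with gray/black marking from 1:
1 gray
  0 gray
  0 black
  3 gray
    8 gray
    8 black
  3 black
  6 gray
    7 gray
      7→0: 0 black — skip
      5 gray
        5→8: 8 black — skip
      5 black
      7→8: 8 black — skip
      4 gray
        4→8: 8 black — skip
        2 gray
          2→8: 8 black — skip
          2→1: 1 is gray → back edge
Back edge closes the cycle 1 → 6 → 7 → 4 → 2 → 1; its vertices are {1, 2, 4, 6, 7}.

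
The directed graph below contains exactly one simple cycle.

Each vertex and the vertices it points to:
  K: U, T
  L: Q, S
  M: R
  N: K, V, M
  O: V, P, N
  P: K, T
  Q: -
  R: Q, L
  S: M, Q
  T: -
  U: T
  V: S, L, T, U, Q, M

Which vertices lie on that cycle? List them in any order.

L, M, R, S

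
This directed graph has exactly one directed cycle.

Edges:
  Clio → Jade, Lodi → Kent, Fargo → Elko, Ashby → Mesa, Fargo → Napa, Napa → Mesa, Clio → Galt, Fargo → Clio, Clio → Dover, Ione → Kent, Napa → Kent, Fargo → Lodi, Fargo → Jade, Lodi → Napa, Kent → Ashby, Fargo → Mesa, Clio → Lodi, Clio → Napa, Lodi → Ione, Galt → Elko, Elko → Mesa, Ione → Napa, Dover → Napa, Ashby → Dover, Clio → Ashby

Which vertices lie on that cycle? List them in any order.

DFS with gray/black marking from Dover:
Dover gray
  Napa gray
    Kent gray
      Ashby gray
        Ashby→Dover: Dover is gray → back edge
Back edge closes the cycle Dover → Napa → Kent → Ashby → Dover; its vertices are {Kent, Napa, Ashby, Dover}.

Kent, Napa, Ashby, Dover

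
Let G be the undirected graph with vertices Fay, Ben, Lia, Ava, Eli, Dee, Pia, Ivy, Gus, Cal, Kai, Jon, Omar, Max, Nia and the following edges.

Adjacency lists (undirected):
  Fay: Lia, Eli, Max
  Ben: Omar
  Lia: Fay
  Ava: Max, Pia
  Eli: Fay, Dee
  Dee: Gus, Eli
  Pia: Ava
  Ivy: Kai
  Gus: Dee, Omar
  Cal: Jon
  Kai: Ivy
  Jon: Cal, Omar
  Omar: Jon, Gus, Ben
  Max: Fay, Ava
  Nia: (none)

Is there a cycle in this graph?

No

DFS, tracking each vertex's parent; an edge to a visited non-parent vertex closes a cycle.
Start from Ben:
visit Ben (parent –)
  visit Omar (parent Ben)
    visit Jon (parent Omar)
      visit Cal (parent Jon)
        Cal–Jon: parent, skip
      Jon–Omar: parent, skip
    visit Gus (parent Omar)
      visit Dee (parent Gus)
        Dee–Gus: parent, skip
        visit Eli (parent Dee)
          visit Fay (parent Eli)
            visit Lia (parent Fay)
              Lia–Fay: parent, skip
            Fay–Eli: parent, skip
            visit Max (parent Fay)
              Max–Fay: parent, skip
              visit Ava (parent Max)
                Ava–Max: parent, skip
                visit Pia (parent Ava)
                  Pia–Ava: parent, skip
          Eli–Dee: parent, skip
      Gus–Omar: parent, skip
    Omar–Ben: parent, skip
visit Ivy (parent –)
  visit Kai (parent Ivy)
    Kai–Ivy: parent, skip
visit Nia (parent –)
No non-parent visited neighbor found — the graph is a forest.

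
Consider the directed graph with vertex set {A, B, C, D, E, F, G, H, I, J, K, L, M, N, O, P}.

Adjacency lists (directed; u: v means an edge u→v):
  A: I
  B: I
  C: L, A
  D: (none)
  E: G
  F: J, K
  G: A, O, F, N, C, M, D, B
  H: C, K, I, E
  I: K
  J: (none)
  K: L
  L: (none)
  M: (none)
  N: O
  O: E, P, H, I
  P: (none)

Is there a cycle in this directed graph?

DFS with white/gray/black marking, starting from F:
F gray
  J gray
  J black
  K gray
    L gray
    L black
  K black
F black
A gray
  I gray
    I→K: K black — skip
  I black
A black
B gray
  B→I: I black — skip
B black
C gray
  C→L: L black — skip
  C→A: A black — skip
C black
D gray
D black
E gray
  G gray
    G→A: A black — skip
    O gray
      O→E: E is gray → back edge
Back edge found, so a cycle exists: E → G → O → E.

Yes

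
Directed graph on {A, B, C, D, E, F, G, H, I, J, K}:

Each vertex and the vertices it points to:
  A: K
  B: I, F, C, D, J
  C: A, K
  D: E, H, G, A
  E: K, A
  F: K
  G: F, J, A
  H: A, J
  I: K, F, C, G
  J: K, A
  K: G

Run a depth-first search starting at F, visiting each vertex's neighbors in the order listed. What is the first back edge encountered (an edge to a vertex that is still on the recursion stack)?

G->F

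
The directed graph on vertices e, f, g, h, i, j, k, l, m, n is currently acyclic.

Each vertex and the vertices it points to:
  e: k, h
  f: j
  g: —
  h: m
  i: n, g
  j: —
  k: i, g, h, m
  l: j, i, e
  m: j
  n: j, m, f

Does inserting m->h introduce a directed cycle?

Adding m→h creates a cycle iff h can already reach m.
Path from h: h → m.
So h → … → m → h is a cycle.

Yes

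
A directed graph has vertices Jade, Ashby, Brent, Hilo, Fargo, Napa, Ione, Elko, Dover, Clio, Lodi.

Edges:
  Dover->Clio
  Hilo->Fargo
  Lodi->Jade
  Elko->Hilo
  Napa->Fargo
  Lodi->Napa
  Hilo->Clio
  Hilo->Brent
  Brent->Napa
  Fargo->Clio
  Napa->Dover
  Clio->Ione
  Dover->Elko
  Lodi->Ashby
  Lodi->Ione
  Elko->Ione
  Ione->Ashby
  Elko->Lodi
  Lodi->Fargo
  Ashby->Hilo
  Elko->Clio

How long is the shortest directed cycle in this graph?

4

For each vertex v, BFS finds the shortest path from v back to v.
The shortest such closed walk is Elko → Lodi → Napa → Dover → Elko, length 4.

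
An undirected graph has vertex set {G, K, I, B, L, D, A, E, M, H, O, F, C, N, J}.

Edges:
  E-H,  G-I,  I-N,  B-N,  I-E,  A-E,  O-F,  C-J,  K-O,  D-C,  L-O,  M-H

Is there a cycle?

No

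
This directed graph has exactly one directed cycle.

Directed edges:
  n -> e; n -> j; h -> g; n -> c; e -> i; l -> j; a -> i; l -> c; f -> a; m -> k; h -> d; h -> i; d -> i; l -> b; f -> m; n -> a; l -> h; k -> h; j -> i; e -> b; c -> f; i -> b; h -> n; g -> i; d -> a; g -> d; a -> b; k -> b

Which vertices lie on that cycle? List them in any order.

DFS with gray/black marking from h:
h gray
  n gray
    j gray
      i gray
        b gray
        b black
      i black
    j black
    e gray
      e→i: i black — skip
      e→b: b black — skip
    e black
    a gray
      a→i: i black — skip
      a→b: b black — skip
    a black
    c gray
      f gray
        m gray
          k gray
            k→b: b black — skip
            k→h: h is gray → back edge
Back edge closes the cycle h → n → c → f → m → k → h; its vertices are {c, f, h, k, m, n}.

c, f, h, k, m, n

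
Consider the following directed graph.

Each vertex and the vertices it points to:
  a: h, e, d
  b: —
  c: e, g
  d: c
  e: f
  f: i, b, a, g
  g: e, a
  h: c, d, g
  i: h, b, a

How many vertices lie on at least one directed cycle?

8

A vertex is on a directed cycle iff it belongs to a strongly connected component of size ≥ 2 (or has a self-loop).
The vertices on cycles are {a, c, d, e, f, g, h, i} — 8 in total.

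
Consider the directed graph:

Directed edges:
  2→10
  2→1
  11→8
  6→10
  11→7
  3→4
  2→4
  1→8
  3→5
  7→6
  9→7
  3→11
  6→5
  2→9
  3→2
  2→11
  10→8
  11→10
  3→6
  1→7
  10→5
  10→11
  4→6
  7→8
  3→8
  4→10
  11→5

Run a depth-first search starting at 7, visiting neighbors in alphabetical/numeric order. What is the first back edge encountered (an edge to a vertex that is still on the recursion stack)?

11->7

DFS from 7 (visiting neighbors in alphabetical/numeric order); mark gray on enter, black on exit:
7 gray
  6 gray
    5 gray
    5 black
    10 gray
      10→5: 5 black — skip
      8 gray
      8 black
      11 gray
        11→5: 5 black — skip
        11→7: 7 is gray → back edge
First back edge: 11 → 7.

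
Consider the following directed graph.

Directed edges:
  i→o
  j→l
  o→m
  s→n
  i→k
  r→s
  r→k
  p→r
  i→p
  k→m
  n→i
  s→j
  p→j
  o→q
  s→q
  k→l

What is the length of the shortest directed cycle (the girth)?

For each vertex v, BFS finds the shortest path from v back to v.
The shortest such closed walk is i → p → r → s → n → i, length 5.

5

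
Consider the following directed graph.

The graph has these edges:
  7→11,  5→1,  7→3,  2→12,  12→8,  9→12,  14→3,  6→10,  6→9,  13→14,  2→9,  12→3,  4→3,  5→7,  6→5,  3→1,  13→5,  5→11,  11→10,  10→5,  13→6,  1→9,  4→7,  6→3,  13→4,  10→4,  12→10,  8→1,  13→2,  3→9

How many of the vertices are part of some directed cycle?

10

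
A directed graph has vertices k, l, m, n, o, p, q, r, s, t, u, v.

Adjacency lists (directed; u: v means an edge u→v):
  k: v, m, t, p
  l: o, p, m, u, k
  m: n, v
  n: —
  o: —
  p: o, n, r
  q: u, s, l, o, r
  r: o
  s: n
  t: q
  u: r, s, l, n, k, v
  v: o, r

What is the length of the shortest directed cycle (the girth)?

2

For each vertex v, BFS finds the shortest path from v back to v.
The shortest such closed walk is u → l → u, length 2.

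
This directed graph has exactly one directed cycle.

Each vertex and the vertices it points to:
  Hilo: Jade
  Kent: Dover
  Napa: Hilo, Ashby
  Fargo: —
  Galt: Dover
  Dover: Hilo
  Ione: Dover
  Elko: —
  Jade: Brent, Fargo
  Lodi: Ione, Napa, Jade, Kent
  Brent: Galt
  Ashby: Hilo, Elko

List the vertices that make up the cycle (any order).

Galt, Hilo, Jade, Brent, Dover

DFS with gray/black marking from Jade:
Jade gray
  Brent gray
    Galt gray
      Dover gray
        Hilo gray
          Hilo→Jade: Jade is gray → back edge
Back edge closes the cycle Jade → Brent → Galt → Dover → Hilo → Jade; its vertices are {Galt, Hilo, Jade, Brent, Dover}.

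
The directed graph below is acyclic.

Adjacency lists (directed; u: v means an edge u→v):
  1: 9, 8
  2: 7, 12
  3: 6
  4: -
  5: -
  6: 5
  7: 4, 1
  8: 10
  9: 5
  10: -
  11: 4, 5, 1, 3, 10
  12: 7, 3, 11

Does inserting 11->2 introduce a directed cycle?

Adding 11→2 creates a cycle iff 2 can already reach 11.
Path from 2: 2 → 12 → 11.
So 2 → … → 11 → 2 is a cycle.

Yes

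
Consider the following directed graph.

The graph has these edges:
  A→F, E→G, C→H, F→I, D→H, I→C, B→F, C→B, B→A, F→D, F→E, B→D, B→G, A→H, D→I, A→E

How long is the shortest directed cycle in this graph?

For each vertex v, BFS finds the shortest path from v back to v.
The shortest such closed walk is B → D → I → C → B, length 4.

4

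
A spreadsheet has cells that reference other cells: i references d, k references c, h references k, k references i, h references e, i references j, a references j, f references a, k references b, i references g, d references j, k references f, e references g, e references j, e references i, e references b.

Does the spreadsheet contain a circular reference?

No

DFS with white/gray/black marking, starting from e:
e gray
  b gray
  b black
  i gray
    j gray
    j black
    d gray
      d→j: j black — skip
    d black
    g gray
    g black
  i black
  e→j: j black — skip
  e→g: g black — skip
e black
c gray
c black
h gray
  k gray
    k→c: c black — skip
    f gray
      a gray
        a→j: j black — skip
      a black
    f black
    k→i: i black — skip
    k→b: b black — skip
  k black
  h→e: e black — skip
h black
Every edge goes to a white or black vertex — no back edge, so the graph is acyclic.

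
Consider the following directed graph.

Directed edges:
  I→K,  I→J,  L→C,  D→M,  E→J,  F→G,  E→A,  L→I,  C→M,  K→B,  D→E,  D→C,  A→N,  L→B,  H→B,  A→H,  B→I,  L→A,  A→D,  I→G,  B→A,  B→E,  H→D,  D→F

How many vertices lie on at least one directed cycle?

A vertex is on a directed cycle iff it belongs to a strongly connected component of size ≥ 2 (or has a self-loop).
The vertices on cycles are {A, B, D, E, H, I, K} — 7 in total.

7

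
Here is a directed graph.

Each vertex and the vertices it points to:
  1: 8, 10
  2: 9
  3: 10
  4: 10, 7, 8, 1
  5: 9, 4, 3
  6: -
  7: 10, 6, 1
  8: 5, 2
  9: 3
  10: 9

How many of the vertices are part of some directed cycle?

A vertex is on a directed cycle iff it belongs to a strongly connected component of size ≥ 2 (or has a self-loop).
The vertices on cycles are {1, 3, 4, 5, 7, 8, 9, 10} — 8 in total.

8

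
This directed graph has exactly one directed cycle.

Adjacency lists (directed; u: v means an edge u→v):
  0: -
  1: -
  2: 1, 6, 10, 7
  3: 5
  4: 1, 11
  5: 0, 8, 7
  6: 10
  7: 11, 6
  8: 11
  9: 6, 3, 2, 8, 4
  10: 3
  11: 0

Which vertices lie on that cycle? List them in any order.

3, 5, 6, 7, 10

DFS with gray/black marking from 3:
3 gray
  5 gray
    0 gray
    0 black
    8 gray
      11 gray
        11→0: 0 black — skip
      11 black
    8 black
    7 gray
      7→11: 11 black — skip
      6 gray
        10 gray
          10→3: 3 is gray → back edge
Back edge closes the cycle 3 → 5 → 7 → 6 → 10 → 3; its vertices are {3, 5, 6, 7, 10}.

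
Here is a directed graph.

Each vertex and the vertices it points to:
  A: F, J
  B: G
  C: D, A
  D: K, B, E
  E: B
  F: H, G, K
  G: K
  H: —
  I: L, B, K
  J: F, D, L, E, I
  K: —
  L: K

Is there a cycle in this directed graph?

DFS with white/gray/black marking, starting from G:
G gray
  K gray
  K black
G black
A gray
  F gray
    H gray
    H black
    F→G: G black — skip
    F→K: K black — skip
  F black
  J gray
    J→F: F black — skip
    D gray
      D→K: K black — skip
      B gray
        B→G: G black — skip
      B black
      E gray
        E→B: B black — skip
      E black
    D black
    L gray
      L→K: K black — skip
    L black
    J→E: E black — skip
    I gray
      I→L: L black — skip
      I→B: B black — skip
      I→K: K black — skip
    I black
  J black
A black
C gray
  C→D: D black — skip
  C→A: A black — skip
C black
Every edge goes to a white or black vertex — no back edge, so the graph is acyclic.

No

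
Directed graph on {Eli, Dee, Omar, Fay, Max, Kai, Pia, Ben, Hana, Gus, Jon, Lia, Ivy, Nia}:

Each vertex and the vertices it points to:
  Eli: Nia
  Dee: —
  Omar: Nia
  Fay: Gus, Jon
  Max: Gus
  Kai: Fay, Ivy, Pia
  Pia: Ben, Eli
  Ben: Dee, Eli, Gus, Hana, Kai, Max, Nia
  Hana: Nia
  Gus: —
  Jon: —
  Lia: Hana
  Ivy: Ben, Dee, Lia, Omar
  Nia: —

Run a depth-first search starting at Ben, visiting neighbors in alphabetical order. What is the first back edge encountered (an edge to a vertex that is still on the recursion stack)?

Ivy->Ben

DFS from Ben (visiting neighbors in alphabetical order); mark gray on enter, black on exit:
Ben gray
  Dee gray
  Dee black
  Eli gray
    Nia gray
    Nia black
  Eli black
  Gus gray
  Gus black
  Hana gray
    Hana→Nia: Nia black — skip
  Hana black
  Kai gray
    Fay gray
      Fay→Gus: Gus black — skip
      Jon gray
      Jon black
    Fay black
    Ivy gray
      Ivy→Ben: Ben is gray → back edge
First back edge: Ivy → Ben.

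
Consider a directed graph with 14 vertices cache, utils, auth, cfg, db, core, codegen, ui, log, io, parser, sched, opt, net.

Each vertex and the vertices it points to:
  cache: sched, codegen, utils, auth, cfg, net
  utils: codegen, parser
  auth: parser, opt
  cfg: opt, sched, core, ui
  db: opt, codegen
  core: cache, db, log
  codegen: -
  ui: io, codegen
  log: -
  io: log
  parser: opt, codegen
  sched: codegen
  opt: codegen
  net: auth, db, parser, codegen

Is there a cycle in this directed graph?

Yes

DFS with white/gray/black marking, starting from utils:
utils gray
  codegen gray
  codegen black
  parser gray
    opt gray
      opt→codegen: codegen black — skip
    opt black
    parser→codegen: codegen black — skip
  parser black
utils black
cache gray
  sched gray
    sched→codegen: codegen black — skip
  sched black
  cache→codegen: codegen black — skip
  cache→utils: utils black — skip
  auth gray
    auth→parser: parser black — skip
    auth→opt: opt black — skip
  auth black
  cfg gray
    cfg→opt: opt black — skip
    cfg→sched: sched black — skip
    core gray
      core→cache: cache is gray → back edge
Back edge found, so a cycle exists: cache → cfg → core → cache.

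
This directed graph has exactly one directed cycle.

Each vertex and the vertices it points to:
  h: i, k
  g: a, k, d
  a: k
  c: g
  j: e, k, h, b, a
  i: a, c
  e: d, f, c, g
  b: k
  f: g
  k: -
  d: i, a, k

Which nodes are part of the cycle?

DFS with gray/black marking from d:
d gray
  i gray
    a gray
      k gray
      k black
    a black
    c gray
      g gray
        g→a: a black — skip
        g→k: k black — skip
        g→d: d is gray → back edge
Back edge closes the cycle d → i → c → g → d; its vertices are {c, d, g, i}.

c, d, g, i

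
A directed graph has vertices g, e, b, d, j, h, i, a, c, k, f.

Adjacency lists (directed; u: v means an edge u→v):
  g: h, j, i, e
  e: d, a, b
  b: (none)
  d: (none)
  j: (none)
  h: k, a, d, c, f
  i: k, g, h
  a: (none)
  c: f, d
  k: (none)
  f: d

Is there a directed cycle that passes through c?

No

c lies on a cycle iff there is a path from c back to itself.
Exploring from c, it never reaches itself; equivalently, its strongly connected component is a singleton.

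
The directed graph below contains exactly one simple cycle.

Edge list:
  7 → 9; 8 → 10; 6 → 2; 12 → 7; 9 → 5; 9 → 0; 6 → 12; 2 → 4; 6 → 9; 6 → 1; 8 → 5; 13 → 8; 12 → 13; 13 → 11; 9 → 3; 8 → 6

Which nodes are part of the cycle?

6, 8, 12, 13

DFS with gray/black marking from 6:
6 gray
  12 gray
    13 gray
      11 gray
      11 black
      8 gray
        5 gray
        5 black
        8→6: 6 is gray → back edge
Back edge closes the cycle 6 → 12 → 13 → 8 → 6; its vertices are {6, 8, 12, 13}.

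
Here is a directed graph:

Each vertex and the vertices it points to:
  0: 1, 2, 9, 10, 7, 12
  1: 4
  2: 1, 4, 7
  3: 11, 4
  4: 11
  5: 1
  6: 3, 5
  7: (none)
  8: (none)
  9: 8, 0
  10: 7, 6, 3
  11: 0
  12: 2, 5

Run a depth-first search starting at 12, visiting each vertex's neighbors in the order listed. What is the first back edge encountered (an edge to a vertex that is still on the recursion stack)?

DFS from 12 (visiting each vertex's neighbors in the order listed); mark gray on enter, black on exit:
12 gray
  2 gray
    1 gray
      4 gray
        11 gray
          0 gray
            0→1: 1 is gray → back edge
First back edge: 0 → 1.

0->1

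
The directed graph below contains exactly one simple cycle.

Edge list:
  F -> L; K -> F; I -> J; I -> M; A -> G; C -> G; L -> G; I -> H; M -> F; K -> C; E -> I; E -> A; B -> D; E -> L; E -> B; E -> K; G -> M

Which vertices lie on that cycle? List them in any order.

F, G, L, M

DFS with gray/black marking from F:
F gray
  L gray
    G gray
      M gray
        M→F: F is gray → back edge
Back edge closes the cycle F → L → G → M → F; its vertices are {F, G, L, M}.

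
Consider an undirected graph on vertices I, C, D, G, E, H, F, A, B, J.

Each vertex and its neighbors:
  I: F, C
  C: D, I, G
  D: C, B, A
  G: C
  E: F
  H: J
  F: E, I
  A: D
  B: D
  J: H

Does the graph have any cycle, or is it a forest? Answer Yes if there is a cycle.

No

DFS, tracking each vertex's parent; an edge to a visited non-parent vertex closes a cycle.
Start from G:
visit G (parent –)
  visit C (parent G)
    visit D (parent C)
      D–C: parent, skip
      visit B (parent D)
        B–D: parent, skip
      visit A (parent D)
        A–D: parent, skip
    visit I (parent C)
      visit F (parent I)
        visit E (parent F)
          E–F: parent, skip
        F–I: parent, skip
      I–C: parent, skip
    C–G: parent, skip
visit H (parent –)
  visit J (parent H)
    J–H: parent, skip
No non-parent visited neighbor found — the graph is a forest.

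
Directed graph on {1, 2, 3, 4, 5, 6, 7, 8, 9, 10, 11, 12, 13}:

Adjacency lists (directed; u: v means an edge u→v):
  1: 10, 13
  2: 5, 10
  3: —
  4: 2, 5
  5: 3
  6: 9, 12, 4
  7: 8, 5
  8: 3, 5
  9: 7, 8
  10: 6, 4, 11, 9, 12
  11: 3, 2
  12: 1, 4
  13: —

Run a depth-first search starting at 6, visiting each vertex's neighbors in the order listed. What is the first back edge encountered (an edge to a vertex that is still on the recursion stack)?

10→6

DFS from 6 (visiting each vertex's neighbors in the order listed); mark gray on enter, black on exit:
6 gray
  9 gray
    7 gray
      8 gray
        3 gray
        3 black
        5 gray
          5→3: 3 black — skip
        5 black
      8 black
      7→5: 5 black — skip
    7 black
    9→8: 8 black — skip
  9 black
  12 gray
    1 gray
      10 gray
        10→6: 6 is gray → back edge
First back edge: 10 → 6.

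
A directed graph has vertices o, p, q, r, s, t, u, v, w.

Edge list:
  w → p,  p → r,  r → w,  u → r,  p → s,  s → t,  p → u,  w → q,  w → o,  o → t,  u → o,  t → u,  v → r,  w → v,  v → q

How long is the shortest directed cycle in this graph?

3

For each vertex v, BFS finds the shortest path from v back to v.
The shortest such closed walk is w → p → r → w, length 3.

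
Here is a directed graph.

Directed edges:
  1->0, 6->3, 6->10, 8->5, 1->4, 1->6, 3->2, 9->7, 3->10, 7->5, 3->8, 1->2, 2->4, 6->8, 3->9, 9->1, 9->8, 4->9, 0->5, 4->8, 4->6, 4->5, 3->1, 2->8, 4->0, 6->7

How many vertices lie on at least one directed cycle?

6

A vertex is on a directed cycle iff it belongs to a strongly connected component of size ≥ 2 (or has a self-loop).
The vertices on cycles are {1, 2, 3, 4, 6, 9} — 6 in total.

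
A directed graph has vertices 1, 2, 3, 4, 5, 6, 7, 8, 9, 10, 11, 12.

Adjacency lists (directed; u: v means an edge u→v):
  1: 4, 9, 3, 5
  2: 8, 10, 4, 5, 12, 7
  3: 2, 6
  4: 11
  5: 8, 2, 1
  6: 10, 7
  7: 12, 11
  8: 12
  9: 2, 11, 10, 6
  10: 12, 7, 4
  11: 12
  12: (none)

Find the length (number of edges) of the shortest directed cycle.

For each vertex v, BFS finds the shortest path from v back to v.
The shortest such closed walk is 1 → 5 → 1, length 2.

2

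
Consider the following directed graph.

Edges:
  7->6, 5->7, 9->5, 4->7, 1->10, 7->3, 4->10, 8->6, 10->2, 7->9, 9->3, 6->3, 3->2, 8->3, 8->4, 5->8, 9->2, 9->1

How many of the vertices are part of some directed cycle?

A vertex is on a directed cycle iff it belongs to a strongly connected component of size ≥ 2 (or has a self-loop).
The vertices on cycles are {4, 5, 7, 8, 9} — 5 in total.

5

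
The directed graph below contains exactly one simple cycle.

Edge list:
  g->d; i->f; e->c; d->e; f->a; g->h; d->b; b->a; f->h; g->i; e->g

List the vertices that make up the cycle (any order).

DFS with gray/black marking from g:
g gray
  h gray
  h black
  d gray
    e gray
      e→g: g is gray → back edge
Back edge closes the cycle g → d → e → g; its vertices are {d, e, g}.

d, e, g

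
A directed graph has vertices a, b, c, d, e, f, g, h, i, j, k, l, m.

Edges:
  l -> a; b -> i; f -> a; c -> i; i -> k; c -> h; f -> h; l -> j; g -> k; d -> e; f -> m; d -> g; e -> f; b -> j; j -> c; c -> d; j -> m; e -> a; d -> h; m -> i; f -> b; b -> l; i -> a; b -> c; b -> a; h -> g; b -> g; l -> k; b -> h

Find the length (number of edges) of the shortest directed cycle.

For each vertex v, BFS finds the shortest path from v back to v.
The shortest such closed walk is e → f → b → c → d → e, length 5.

5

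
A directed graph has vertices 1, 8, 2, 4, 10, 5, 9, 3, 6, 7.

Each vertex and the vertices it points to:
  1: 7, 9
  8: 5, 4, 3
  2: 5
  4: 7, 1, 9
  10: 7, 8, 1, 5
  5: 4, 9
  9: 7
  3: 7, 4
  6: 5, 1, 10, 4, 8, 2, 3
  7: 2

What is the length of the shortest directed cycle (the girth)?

4

For each vertex v, BFS finds the shortest path from v back to v.
The shortest such closed walk is 2 → 5 → 9 → 7 → 2, length 4.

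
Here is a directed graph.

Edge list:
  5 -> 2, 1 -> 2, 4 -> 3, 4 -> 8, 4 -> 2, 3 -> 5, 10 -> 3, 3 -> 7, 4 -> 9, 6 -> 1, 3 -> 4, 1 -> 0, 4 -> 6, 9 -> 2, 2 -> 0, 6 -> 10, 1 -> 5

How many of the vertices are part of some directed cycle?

A vertex is on a directed cycle iff it belongs to a strongly connected component of size ≥ 2 (or has a self-loop).
The vertices on cycles are {3, 4, 6, 10} — 4 in total.

4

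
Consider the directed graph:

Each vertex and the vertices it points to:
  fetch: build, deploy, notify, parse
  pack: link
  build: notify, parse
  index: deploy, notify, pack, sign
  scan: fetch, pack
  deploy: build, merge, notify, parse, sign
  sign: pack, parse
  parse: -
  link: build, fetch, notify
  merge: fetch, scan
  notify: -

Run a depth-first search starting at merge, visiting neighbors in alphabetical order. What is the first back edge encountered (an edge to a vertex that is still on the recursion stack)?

DFS from merge (visiting neighbors in alphabetical order); mark gray on enter, black on exit:
merge gray
  fetch gray
    build gray
      notify gray
      notify black
      parse gray
      parse black
    build black
    deploy gray
      deploy→build: build black — skip
      deploy→merge: merge is gray → back edge
First back edge: deploy → merge.

deploy->merge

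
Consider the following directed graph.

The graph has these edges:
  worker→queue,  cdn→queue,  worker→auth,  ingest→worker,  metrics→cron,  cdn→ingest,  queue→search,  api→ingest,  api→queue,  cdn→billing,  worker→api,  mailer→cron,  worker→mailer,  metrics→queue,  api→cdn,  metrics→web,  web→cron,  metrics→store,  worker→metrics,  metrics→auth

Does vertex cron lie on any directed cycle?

No

cron lies on a cycle iff there is a path from cron back to itself.
Exploring from cron, it never reaches itself; equivalently, its strongly connected component is a singleton.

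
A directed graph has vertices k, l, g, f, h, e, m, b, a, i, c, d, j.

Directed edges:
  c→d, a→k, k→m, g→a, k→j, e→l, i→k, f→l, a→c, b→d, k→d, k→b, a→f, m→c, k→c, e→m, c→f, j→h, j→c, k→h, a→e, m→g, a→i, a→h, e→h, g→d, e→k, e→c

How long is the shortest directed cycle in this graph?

4

For each vertex v, BFS finds the shortest path from v back to v.
The shortest such closed walk is a → e → m → g → a, length 4.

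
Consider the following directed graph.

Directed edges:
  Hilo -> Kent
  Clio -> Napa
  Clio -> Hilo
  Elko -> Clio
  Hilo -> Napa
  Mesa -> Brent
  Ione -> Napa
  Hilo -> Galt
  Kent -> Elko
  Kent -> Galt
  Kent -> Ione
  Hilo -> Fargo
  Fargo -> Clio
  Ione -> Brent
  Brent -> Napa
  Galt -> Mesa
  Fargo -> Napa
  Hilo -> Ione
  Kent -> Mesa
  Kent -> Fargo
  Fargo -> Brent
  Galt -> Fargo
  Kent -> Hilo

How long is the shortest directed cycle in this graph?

2

For each vertex v, BFS finds the shortest path from v back to v.
The shortest such closed walk is Kent → Hilo → Kent, length 2.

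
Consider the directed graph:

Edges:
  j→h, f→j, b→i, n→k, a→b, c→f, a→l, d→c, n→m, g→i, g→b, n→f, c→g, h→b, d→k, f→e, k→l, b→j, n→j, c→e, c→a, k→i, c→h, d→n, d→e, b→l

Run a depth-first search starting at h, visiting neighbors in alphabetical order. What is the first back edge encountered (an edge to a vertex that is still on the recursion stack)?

j→h

DFS from h (visiting neighbors in alphabetical order); mark gray on enter, black on exit:
h gray
  b gray
    i gray
    i black
    j gray
      j→h: h is gray → back edge
First back edge: j → h.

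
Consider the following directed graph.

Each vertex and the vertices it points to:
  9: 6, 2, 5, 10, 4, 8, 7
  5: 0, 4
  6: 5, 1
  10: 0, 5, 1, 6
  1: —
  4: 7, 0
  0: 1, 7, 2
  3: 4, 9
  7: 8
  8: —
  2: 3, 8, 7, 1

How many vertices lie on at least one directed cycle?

8

A vertex is on a directed cycle iff it belongs to a strongly connected component of size ≥ 2 (or has a self-loop).
The vertices on cycles are {0, 2, 3, 4, 5, 6, 9, 10} — 8 in total.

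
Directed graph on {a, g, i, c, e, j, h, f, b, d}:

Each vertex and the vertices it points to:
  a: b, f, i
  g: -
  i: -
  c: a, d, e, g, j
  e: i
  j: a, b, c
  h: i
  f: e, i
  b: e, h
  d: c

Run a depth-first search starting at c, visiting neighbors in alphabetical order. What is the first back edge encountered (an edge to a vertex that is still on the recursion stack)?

d→c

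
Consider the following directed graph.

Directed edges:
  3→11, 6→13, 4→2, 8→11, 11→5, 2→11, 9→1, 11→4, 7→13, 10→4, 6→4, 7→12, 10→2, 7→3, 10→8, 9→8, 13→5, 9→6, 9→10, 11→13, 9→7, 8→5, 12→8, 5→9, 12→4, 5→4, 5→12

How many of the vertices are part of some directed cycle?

A vertex is on a directed cycle iff it belongs to a strongly connected component of size ≥ 2 (or has a self-loop).
The vertices on cycles are {2, 3, 4, 5, 6, 7, 8, 9, 10, 11, 12, 13} — 12 in total.

12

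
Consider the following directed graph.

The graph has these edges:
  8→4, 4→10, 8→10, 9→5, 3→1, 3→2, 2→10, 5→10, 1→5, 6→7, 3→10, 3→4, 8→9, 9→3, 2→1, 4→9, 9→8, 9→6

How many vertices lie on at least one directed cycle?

A vertex is on a directed cycle iff it belongs to a strongly connected component of size ≥ 2 (or has a self-loop).
The vertices on cycles are {3, 4, 8, 9} — 4 in total.

4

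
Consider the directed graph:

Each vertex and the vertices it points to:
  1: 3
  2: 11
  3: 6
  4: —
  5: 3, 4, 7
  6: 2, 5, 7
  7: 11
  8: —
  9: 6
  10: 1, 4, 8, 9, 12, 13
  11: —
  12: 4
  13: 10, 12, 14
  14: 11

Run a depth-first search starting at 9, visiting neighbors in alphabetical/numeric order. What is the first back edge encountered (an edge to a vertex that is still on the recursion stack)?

3->6

DFS from 9 (visiting neighbors in alphabetical/numeric order); mark gray on enter, black on exit:
9 gray
  6 gray
    2 gray
      11 gray
      11 black
    2 black
    5 gray
      3 gray
        3→6: 6 is gray → back edge
First back edge: 3 → 6.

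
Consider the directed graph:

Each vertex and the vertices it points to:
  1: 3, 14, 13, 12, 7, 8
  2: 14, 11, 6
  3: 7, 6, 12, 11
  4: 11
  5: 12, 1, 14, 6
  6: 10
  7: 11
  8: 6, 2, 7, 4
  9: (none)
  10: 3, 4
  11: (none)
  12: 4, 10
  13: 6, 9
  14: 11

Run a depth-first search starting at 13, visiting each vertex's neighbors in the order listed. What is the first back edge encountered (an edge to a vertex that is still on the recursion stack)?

DFS from 13 (visiting each vertex's neighbors in the order listed); mark gray on enter, black on exit:
13 gray
  6 gray
    10 gray
      3 gray
        7 gray
          11 gray
          11 black
        7 black
        3→6: 6 is gray → back edge
First back edge: 3 → 6.

3->6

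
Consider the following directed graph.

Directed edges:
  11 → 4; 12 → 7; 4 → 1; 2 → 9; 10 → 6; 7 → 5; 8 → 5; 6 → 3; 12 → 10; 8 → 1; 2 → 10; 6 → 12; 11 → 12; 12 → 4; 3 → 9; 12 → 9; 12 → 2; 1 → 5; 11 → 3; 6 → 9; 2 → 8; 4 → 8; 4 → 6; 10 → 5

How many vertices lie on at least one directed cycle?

A vertex is on a directed cycle iff it belongs to a strongly connected component of size ≥ 2 (or has a self-loop).
The vertices on cycles are {2, 4, 6, 10, 12} — 5 in total.

5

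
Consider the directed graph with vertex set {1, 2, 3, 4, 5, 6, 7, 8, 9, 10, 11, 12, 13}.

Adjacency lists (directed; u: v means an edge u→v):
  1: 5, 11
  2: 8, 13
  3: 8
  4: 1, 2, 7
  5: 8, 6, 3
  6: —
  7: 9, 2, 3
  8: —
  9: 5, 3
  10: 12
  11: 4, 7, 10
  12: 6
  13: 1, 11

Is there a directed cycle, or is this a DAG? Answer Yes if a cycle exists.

Yes

DFS with white/gray/black marking, starting from 10:
10 gray
  12 gray
    6 gray
    6 black
  12 black
10 black
1 gray
  5 gray
    8 gray
    8 black
    5→6: 6 black — skip
    3 gray
      3→8: 8 black — skip
    3 black
  5 black
  11 gray
    4 gray
      4→1: 1 is gray → back edge
Back edge found, so a cycle exists: 1 → 11 → 4 → 1.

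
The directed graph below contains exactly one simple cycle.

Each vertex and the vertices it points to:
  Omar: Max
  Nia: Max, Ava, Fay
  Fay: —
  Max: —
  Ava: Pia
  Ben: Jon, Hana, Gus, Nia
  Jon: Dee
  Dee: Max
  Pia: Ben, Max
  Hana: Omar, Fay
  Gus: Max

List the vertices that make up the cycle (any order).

DFS with gray/black marking from Ben:
Ben gray
  Jon gray
    Dee gray
      Max gray
      Max black
    Dee black
  Jon black
  Hana gray
    Omar gray
      Omar→Max: Max black — skip
    Omar black
    Fay gray
    Fay black
  Hana black
  Gus gray
    Gus→Max: Max black — skip
  Gus black
  Nia gray
    Nia→Max: Max black — skip
    Ava gray
      Pia gray
        Pia→Ben: Ben is gray → back edge
Back edge closes the cycle Ben → Nia → Ava → Pia → Ben; its vertices are {Ava, Ben, Nia, Pia}.

Ava, Ben, Nia, Pia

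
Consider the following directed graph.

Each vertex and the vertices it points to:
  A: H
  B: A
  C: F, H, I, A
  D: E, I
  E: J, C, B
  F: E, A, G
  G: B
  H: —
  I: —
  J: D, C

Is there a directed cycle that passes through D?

D is on a cycle iff D can reach itself via ≥1 edge.
D → E → J → D — yes.

Yes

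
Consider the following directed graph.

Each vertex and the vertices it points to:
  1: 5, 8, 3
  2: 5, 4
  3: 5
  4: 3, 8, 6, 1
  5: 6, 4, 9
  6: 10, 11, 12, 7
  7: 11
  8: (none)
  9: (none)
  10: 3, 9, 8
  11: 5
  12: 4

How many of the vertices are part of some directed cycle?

9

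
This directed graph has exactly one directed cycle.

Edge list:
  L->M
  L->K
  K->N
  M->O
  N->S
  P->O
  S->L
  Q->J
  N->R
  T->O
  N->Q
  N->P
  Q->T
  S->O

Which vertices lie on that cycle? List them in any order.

K, L, N, S

DFS with gray/black marking from N:
N gray
  P gray
    O gray
    O black
  P black
  Q gray
    T gray
      T→O: O black — skip
    T black
    J gray
    J black
  Q black
  R gray
  R black
  S gray
    L gray
      K gray
        K→N: N is gray → back edge
Back edge closes the cycle N → S → L → K → N; its vertices are {K, L, N, S}.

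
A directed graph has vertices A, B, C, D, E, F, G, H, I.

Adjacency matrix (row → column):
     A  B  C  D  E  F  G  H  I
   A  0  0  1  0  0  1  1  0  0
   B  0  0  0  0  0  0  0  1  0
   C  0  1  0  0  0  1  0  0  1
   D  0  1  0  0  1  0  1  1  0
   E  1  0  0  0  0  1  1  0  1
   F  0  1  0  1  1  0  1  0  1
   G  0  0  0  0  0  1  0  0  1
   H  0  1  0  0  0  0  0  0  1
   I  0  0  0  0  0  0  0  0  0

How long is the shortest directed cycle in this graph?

2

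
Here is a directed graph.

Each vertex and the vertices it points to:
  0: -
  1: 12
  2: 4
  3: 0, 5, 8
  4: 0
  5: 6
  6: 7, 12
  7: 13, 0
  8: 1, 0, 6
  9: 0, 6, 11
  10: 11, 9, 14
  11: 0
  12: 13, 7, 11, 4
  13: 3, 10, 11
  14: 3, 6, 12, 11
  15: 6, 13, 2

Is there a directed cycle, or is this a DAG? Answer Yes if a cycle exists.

Yes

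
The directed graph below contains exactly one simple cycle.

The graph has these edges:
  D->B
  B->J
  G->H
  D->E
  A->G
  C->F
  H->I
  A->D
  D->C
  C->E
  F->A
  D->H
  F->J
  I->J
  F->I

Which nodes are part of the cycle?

DFS with gray/black marking from A:
A gray
  G gray
    H gray
      I gray
        J gray
        J black
      I black
    H black
  G black
  D gray
    B gray
      B→J: J black — skip
    B black
    C gray
      E gray
      E black
      F gray
        F→I: I black — skip
        F→A: A is gray → back edge
Back edge closes the cycle A → D → C → F → A; its vertices are {A, C, D, F}.

A, C, D, F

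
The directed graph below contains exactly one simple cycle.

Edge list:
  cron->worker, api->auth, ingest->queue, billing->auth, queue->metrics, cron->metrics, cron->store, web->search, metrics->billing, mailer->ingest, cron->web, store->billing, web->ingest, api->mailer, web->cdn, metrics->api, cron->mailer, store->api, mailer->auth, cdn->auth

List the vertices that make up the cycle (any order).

api, queue, ingest, mailer, metrics

DFS with gray/black marking from ingest:
ingest gray
  queue gray
    metrics gray
      api gray
        auth gray
        auth black
        mailer gray
          mailer→auth: auth black — skip
          mailer→ingest: ingest is gray → back edge
Back edge closes the cycle ingest → queue → metrics → api → mailer → ingest; its vertices are {api, queue, ingest, mailer, metrics}.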